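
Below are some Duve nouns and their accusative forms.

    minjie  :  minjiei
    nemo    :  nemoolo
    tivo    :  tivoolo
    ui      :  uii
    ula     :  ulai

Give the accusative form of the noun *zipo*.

Looking at the last vowel of each stem: -olo when the last vowel of the stem is a rounded vowel (*nemo*, *tivo*); -i when the last vowel of the stem is an unrounded vowel (*minjie*, *ui*, *ula*).
The last vowel of *zipo* is /o/, which is a rounded vowel, so the suffix is -olo, giving *zipoolo*.

zipoolo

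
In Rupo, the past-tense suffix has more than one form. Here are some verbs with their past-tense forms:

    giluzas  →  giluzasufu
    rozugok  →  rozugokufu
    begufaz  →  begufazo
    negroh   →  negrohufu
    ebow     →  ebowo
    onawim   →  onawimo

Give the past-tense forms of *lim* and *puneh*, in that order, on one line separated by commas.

The pattern is voicing of the final consonant: -ufu when the stem ends in a voiceless consonant (*giluzas*, *rozugok*, *negroh*); -o when the stem ends in a voiced consonant (*begufaz*, *ebow*, *onawim*).
*lim*: final consonant = /m/, voiced → -o → *limo*.
Since the final consonant of *puneh* is /h/ (voiceless), it takes -ufu, giving *punehufu*.

limo, punehufu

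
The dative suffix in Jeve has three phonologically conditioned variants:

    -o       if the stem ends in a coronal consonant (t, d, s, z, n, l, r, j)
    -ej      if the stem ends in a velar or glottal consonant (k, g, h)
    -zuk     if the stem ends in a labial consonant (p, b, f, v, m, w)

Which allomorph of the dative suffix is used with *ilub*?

-zuk

Since the final consonant of *ilub* is /b/ (labial), it takes -zuk.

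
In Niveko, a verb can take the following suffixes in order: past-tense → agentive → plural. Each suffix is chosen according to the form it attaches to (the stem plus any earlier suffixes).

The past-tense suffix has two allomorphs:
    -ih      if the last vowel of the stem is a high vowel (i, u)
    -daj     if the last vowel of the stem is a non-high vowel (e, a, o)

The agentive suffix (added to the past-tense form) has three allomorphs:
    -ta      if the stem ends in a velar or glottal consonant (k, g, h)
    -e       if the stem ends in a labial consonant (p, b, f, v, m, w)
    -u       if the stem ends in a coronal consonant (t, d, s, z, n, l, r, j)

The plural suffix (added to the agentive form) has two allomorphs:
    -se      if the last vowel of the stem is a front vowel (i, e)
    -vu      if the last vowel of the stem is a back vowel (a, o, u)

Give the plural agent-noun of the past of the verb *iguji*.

*iguji*: last vowel = /i/, a high vowel → -ih → *igujiih*.
The past-tense form *igujiih*: final consonant = /h/, velar/glottal → -ta → *igujiihta*.
The last vowel of the agentive form *igujiihta* is /a/, which is a back vowel, so the plural suffix is -vu, giving *igujiihtavu*.

igujiihtavu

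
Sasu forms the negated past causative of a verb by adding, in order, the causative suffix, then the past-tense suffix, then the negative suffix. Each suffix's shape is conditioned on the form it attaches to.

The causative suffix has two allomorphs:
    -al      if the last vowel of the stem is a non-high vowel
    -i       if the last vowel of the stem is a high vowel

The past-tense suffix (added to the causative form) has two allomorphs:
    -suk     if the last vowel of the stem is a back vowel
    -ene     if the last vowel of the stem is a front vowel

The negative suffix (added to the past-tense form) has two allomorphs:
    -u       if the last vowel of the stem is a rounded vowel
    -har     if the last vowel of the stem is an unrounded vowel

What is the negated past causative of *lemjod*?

*lemjod*: last vowel = /o/, a non-high vowel → -al → *lemjodal*.
Since the last vowel of the causative form *lemjodal* is /a/ (a back vowel), it takes -suk, giving *lemjodalsuk*.
Since the last vowel of the past-tense form *lemjodalsuk* is /u/ (a rounded vowel), it takes -u, giving *lemjodalsuku*.

lemjodalsuku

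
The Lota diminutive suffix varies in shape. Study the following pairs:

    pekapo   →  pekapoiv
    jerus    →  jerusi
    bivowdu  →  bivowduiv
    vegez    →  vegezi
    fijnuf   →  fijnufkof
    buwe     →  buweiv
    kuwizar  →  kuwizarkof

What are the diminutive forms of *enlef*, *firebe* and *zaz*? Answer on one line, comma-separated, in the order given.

enlefkof, firebeiv, zazi

Looking at the final sound of each stem: -i when the stem ends in a sibilant (*jerus*, *vegez*); -kof when the stem ends in a non-sibilant consonant (*fijnuf*, *kuwizar*); -iv when the stem ends in a vowel (*pekapo*, *bivowdu*, *buwe*).
*enlef*: final sound = /f/, a non-sibilant consonant → -kof → *enlefkof*.
*firebe* — final sound /e/ (a vowel) → -iv → *firebeiv*.
*zaz* — final sound /z/ (a sibilant) → -i → *zazi*.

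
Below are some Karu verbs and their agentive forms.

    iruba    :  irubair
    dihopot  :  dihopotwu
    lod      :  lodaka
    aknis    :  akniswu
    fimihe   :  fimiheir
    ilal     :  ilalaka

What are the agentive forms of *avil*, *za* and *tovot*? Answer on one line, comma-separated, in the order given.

The alternation tracks the final sound of the stem — -wu when the stem ends in a voiceless consonant (*dihopot*, *aknis*); -aka when the stem ends in a voiced consonant (*lod*, *ilal*); -ir when the stem ends in a vowel (*iruba*, *fimihe*).
*avil*: final sound = /l/, a voiced consonant → -aka → *avilaka*.
The final sound of *za* is /a/, which is a vowel, so the suffix is -ir, giving *zair*.
*tovot* — final sound /t/ (a voiceless consonant) → -wu → *tovotwu*.

avilaka, zair, tovotwu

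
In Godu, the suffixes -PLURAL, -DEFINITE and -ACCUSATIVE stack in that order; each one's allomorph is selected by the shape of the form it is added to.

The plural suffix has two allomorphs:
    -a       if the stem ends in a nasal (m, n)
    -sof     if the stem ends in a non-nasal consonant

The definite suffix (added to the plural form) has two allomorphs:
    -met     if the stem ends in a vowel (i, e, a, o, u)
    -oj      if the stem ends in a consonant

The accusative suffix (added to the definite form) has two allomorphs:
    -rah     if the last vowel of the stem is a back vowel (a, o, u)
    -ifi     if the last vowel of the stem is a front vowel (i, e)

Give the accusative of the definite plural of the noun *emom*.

*emom*: final consonant = /m/, a nasal → -a → *emoma*.
The plural form *emoma* — final sound /a/ (a vowel) → -met → *emomamet*.
The last vowel of the definite form *emomamet* is /e/, which is a front vowel, so the accusative suffix is -ifi, giving *emomametifi*.

emomametifi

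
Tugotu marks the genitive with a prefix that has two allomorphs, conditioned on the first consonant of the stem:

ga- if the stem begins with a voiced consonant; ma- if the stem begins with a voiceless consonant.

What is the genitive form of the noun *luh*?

*luh*: first consonant = /l/, voiced → ga- → *galuh*.

galuh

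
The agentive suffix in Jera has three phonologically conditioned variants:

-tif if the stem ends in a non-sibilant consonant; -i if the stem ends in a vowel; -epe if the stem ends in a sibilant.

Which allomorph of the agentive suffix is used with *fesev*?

-tif

*fesev* — final sound /v/ (a non-sibilant consonant) → -tif.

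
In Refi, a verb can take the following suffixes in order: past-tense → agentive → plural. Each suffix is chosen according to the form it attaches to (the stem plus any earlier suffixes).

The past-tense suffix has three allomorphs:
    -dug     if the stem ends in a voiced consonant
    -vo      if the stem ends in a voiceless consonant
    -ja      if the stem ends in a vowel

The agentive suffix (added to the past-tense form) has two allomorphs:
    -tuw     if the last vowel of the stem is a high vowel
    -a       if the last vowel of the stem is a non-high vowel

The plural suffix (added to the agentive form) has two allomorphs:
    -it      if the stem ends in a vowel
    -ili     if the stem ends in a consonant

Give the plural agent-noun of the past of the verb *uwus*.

uwusvoait

*uwus* — final sound /s/ (a voiceless consonant) → -vo → *uwusvo*.
The past-tense form *uwusvo*: last vowel = /o/, a non-high vowel → -a → *uwusvoa*.
Since the final sound of the agentive form *uwusvoa* is /a/ (a vowel), it takes -it, giving *uwusvoait*.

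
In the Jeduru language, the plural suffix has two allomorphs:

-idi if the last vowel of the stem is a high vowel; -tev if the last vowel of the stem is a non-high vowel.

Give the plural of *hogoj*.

*hogoj*: last vowel = /o/, a non-high vowel → -tev → *hogojtev*.

hogojtev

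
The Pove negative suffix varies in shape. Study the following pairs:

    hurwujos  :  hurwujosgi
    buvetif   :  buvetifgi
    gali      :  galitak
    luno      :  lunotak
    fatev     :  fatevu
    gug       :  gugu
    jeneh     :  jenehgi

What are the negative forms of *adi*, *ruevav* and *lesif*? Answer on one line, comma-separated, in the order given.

aditak, ruevavu, lesifgi

The suffix is conditioned by the final sound: -gi when the stem ends in a voiceless consonant (*hurwujos*, *buvetif*, *jeneh*); -u when the stem ends in a voiced consonant (*fatev*, *gug*); -tak when the stem ends in a vowel (*gali*, *luno*).
Since the final sound of *adi* is /i/ (a vowel), it takes -tak, giving *aditak*.
Since the final sound of *ruevav* is /v/ (a voiced consonant), it takes -u, giving *ruevavu*.
Since the final sound of *lesif* is /f/ (a voiceless consonant), it takes -gi, giving *lesifgi*.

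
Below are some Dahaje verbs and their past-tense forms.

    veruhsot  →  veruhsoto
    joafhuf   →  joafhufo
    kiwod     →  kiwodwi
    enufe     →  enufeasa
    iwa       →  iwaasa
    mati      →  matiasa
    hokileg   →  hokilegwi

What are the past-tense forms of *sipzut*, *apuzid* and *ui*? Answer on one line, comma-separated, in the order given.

sipzuto, apuzidwi, uiasa

Looking at the final sound of each stem: -o when the stem ends in a voiceless consonant (*veruhsot*, *joafhuf*); -wi when the stem ends in a voiced consonant (*kiwod*, *hokileg*); -asa when the stem ends in a vowel (*enufe*, *iwa*, *mati*).
*sipzut*: final sound = /t/, a voiceless consonant → -o → *sipzuto*.
*apuzid* — final sound /d/ (a voiced consonant) → -wi → *apuzidwi*.
*ui* — final sound /i/ (a vowel) → -asa → *uiasa*.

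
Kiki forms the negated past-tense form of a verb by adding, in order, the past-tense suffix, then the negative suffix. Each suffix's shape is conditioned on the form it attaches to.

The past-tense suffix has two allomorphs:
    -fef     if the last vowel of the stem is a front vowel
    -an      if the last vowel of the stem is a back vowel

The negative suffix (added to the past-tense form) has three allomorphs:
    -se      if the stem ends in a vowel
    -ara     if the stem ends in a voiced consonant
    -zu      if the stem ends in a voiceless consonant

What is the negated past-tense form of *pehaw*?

*pehaw*: last vowel = /a/, a back vowel → -an → *pehawan*.
The past-tense form *pehawan*: final sound = /n/, a voiced consonant → -ara → *pehawanara*.

pehawanara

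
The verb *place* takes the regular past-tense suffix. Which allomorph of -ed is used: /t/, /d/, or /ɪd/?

/t/

The stem *place* ends in a voiceless consonant other than /t/.
The -ed suffix is realized as /ɪd/ after /t, d/; as /t/ after other voiceless consonants; and as /d/ after other voiced sounds.
So -ed on *place* is pronounced /t/.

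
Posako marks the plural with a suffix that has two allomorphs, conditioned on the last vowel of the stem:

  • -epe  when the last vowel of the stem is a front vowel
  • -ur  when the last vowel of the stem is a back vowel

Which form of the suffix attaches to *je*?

-epe

*je*: last vowel = /e/, a front vowel → -epe.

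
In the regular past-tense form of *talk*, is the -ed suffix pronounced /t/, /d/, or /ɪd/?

/t/

The stem *talk* ends in a voiceless consonant other than /t/.
The -ed suffix is realized as /ɪd/ after /t, d/; as /t/ after other voiceless consonants; and as /d/ after other voiced sounds.
So -ed on *talk* is pronounced /t/.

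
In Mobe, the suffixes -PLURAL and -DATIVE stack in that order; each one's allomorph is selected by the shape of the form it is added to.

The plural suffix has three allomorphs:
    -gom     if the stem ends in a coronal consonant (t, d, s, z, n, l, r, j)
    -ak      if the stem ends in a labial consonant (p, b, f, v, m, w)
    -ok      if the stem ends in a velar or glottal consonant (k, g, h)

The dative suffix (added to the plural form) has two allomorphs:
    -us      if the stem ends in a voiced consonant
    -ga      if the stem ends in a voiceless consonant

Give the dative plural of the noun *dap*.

*dap*: final consonant = /p/, labial → -ak → *dapak*.
The final consonant of the plural form *dapak* is /k/, which is voiceless, so the dative suffix is -ga, giving *dapakga*.

dapakga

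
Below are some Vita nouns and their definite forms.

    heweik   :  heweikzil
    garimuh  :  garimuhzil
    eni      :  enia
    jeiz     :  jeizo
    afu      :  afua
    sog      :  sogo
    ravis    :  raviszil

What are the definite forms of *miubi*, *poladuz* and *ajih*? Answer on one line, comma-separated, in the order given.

The suffix is conditioned by the final sound: -zil when the stem ends in a voiceless consonant (*heweik*, *garimuh*, *ravis*); -o when the stem ends in a voiced consonant (*jeiz*, *sog*); -a when the stem ends in a vowel (*eni*, *afu*).
*miubi*: final sound = /i/, a vowel → -a → *miubia*.
The final sound of *poladuz* is /z/, which is a voiced consonant, so the suffix is -o, giving *poladuzo*.
The final sound of *ajih* is /h/, which is a voiceless consonant, so the suffix is -zil, giving *ajihzil*.

miubia, poladuzo, ajihzil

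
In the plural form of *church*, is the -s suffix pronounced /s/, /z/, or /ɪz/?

/ɪz/

The stem *church* ends in a sibilant (/s, z, ʃ, ʒ, tʃ, dʒ/).
The plural suffix surfaces as /ɪz/ after sibilants, /s/ after other voiceless consonants, and /z/ after other voiced sounds.
So the plural -s on *church* is pronounced /ɪz/.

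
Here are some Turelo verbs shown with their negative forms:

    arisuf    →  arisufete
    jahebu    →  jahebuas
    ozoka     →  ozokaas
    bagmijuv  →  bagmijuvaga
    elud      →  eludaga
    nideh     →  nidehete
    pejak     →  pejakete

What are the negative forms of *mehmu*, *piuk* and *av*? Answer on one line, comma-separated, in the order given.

mehmuas, piukete, avaga

The suffix is conditioned by the final sound: -ete when the stem ends in a voiceless consonant (*arisuf*, *nideh*, *pejak*); -aga when the stem ends in a voiced consonant (*bagmijuv*, *elud*); -as when the stem ends in a vowel (*jahebu*, *ozoka*).
The final sound of *mehmu* is /u/, which is a vowel, so the suffix is -as, giving *mehmuas*.
*piuk* — final sound /k/ (a voiceless consonant) → -ete → *piukete*.
*av* — final sound /v/ (a voiced consonant) → -aga → *avaga*.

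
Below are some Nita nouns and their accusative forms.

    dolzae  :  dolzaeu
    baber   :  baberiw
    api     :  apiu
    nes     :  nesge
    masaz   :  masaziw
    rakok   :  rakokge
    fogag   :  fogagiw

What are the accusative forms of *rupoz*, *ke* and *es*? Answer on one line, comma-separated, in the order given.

The alternation tracks the final sound of the stem — -ge when the stem ends in a voiceless consonant (*nes*, *rakok*); -iw when the stem ends in a voiced consonant (*baber*, *masaz*, *fogag*); -u when the stem ends in a vowel (*dolzae*, *api*).
*rupoz* — final sound /z/ (a voiced consonant) → -iw → *rupoziw*.
Since the final sound of *ke* is /e/ (a vowel), it takes -u, giving *keu*.
The final sound of *es* is /s/, which is a voiceless consonant, so the suffix is -ge, giving *esge*.

rupoziw, keu, esge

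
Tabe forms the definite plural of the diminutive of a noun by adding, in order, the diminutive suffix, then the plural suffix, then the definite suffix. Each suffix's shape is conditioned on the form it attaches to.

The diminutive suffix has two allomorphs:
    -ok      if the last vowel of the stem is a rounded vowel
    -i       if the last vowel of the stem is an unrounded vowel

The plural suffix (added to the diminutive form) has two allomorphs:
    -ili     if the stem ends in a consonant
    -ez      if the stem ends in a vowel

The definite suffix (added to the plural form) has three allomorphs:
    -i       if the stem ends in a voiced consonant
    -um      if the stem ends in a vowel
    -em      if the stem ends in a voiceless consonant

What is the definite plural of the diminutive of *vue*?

vueiezi

*vue* — last vowel /e/ (an unrounded vowel) → -i → *vuei*.
The diminutive form *vuei*: final sound = /i/, a vowel → -ez → *vueiez*.
The final sound of the plural form *vueiez* is /z/, which is a voiced consonant, so the definite suffix is -i, giving *vueiezi*.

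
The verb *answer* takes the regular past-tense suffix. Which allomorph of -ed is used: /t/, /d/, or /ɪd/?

/d/

The stem *answer* ends in a voiced sound other than /d/.
The -ed suffix is realized as /ɪd/ after /t, d/; as /t/ after other voiceless consonants; and as /d/ after other voiced sounds.
So -ed on *answer* is pronounced /d/.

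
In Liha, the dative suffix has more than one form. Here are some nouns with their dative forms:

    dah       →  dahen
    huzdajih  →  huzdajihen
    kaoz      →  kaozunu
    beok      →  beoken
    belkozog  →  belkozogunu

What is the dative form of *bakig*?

The suffix is conditioned by the final consonant: -en when the stem ends in a voiceless consonant (*dah*, *huzdajih*, *beok*); -unu when the stem ends in a voiced consonant (*kaoz*, *belkozog*).
The final consonant of *bakig* is /g/, which is voiced, so the suffix is -unu, giving *bakigunu*.

bakigunu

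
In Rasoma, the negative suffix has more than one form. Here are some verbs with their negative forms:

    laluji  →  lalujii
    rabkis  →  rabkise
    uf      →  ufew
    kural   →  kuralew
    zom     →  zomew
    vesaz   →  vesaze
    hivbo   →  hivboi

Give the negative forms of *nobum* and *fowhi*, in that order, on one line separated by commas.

nobumew, fowhii

The pattern is sibilance of the final sound: -e when the stem ends in a sibilant (*rabkis*, *vesaz*); -ew when the stem ends in a non-sibilant consonant (*uf*, *kural*, *zom*); -i when the stem ends in a vowel (*laluji*, *hivbo*).
*nobum* — final sound /m/ (a non-sibilant consonant) → -ew → *nobumew*.
*fowhi* — final sound /i/ (a vowel) → -i → *fowhii*.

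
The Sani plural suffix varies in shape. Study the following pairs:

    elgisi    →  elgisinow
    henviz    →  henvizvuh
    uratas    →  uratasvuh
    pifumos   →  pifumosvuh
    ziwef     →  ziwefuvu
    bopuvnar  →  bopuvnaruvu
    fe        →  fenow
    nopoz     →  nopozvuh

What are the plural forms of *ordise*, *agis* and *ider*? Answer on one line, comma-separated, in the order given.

Looking at the final sound of each stem: -vuh when the stem ends in a sibilant (*henviz*, *uratas*, *pifumos*, *nopoz*); -uvu when the stem ends in a non-sibilant consonant (*ziwef*, *bopuvnar*); -now when the stem ends in a vowel (*elgisi*, *fe*).
*ordise*: final sound = /e/, a vowel → -now → *ordisenow*.
*agis*: final sound = /s/, a sibilant → -vuh → *agisvuh*.
*ider*: final sound = /r/, a non-sibilant consonant → -uvu → *ideruvu*.

ordisenow, agisvuh, ideruvu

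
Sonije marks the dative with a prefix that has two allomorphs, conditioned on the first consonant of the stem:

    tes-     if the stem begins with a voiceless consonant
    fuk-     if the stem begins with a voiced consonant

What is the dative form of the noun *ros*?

The first consonant of *ros* is /r/, which is voiced, so the prefix is fuk-, giving *fukros*.

fukros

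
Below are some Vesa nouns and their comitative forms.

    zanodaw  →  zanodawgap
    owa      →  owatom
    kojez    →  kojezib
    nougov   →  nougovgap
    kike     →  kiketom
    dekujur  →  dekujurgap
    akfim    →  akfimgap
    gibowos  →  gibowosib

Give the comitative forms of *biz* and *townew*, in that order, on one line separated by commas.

Looking at the final sound of each stem: -ib when the stem ends in a sibilant (*kojez*, *gibowos*); -gap when the stem ends in a non-sibilant consonant (*zanodaw*, *nougov*, *dekujur*, *akfim*); -tom when the stem ends in a vowel (*owa*, *kike*).
The final sound of *biz* is /z/, which is a sibilant, so the suffix is -ib, giving *bizib*.
The final sound of *townew* is /w/, which is a non-sibilant consonant, so the suffix is -gap, giving *townewgap*.

bizib, townewgap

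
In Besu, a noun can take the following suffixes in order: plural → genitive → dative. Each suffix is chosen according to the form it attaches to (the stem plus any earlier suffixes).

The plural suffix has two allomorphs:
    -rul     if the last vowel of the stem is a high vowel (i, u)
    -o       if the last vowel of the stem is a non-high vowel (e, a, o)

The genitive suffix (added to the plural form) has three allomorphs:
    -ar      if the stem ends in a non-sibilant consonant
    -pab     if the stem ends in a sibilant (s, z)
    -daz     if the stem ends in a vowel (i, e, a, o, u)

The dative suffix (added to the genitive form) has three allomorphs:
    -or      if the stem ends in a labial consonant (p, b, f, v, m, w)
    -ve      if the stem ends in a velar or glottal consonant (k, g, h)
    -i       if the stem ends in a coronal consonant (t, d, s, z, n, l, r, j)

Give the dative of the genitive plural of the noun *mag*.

magodazi

The last vowel of *mag* is /a/, which is a non-high vowel, so the plural suffix is -o, giving *mago*.
Since the final sound of the plural form *mago* is /o/ (a vowel), it takes -daz, giving *magodaz*.
The final consonant of the genitive form *magodaz* is /z/, which is coronal, so the dative suffix is -i, giving *magodazi*.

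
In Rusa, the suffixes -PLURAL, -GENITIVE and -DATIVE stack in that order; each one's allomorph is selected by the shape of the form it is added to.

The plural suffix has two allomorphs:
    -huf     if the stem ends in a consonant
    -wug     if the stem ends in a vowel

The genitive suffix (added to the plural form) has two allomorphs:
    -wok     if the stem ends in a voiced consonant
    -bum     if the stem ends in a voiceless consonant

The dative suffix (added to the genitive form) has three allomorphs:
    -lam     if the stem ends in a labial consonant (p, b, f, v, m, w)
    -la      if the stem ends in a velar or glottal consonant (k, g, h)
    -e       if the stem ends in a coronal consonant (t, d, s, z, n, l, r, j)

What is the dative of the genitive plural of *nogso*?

nogsowugwokla

The final sound of *nogso* is /o/, which is a vowel, so the plural suffix is -wug, giving *nogsowug*.
The plural form *nogsowug*: final consonant = /g/, voiced → -wok → *nogsowugwok*.
The genitive form *nogsowugwok* — final consonant /k/ (velar/glottal) → -la → *nogsowugwokla*.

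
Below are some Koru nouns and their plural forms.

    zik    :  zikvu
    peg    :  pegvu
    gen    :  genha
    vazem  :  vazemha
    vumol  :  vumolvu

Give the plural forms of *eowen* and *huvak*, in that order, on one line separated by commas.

eowenha, huvakvu

The suffix is conditioned by the final consonant: -ha when the stem ends in a nasal (*gen*, *vazem*); -vu when the stem ends in a non-nasal consonant (*zik*, *peg*, *vumol*).
*eowen*: final consonant = /n/, a nasal → -ha → *eowenha*.
*huvak*: final consonant = /k/, non-nasal → -vu → *huvakvu*.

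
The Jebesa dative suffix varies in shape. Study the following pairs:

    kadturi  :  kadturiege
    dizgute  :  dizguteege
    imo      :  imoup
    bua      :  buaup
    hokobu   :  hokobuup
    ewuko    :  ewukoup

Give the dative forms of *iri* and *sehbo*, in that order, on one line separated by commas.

iriege, sehboup

The alternation tracks the last vowel of the stem — -ege when the last vowel of the stem is a front vowel (*kadturi*, *dizgute*); -up when the last vowel of the stem is a back vowel (*imo*, *bua*, *hokobu*, *ewuko*).
*iri*: last vowel = /i/, a front vowel → -ege → *iriege*.
*sehbo*: last vowel = /o/, a back vowel → -up → *sehboup*.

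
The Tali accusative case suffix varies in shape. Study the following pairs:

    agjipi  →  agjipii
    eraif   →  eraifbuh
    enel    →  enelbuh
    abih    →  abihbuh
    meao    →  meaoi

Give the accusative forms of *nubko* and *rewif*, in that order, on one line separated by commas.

nubkoi, rewifbuh

The alternation tracks the final sound of the stem — -buh when the stem ends in a consonant (*eraif*, *enel*, *abih*); -i when the stem ends in a vowel (*agjipi*, *meao*).
*nubko* — final sound /o/ (a vowel) → -i → *nubkoi*.
The final sound of *rewif* is /f/, which is a consonant, so the suffix is -buh, giving *rewifbuh*.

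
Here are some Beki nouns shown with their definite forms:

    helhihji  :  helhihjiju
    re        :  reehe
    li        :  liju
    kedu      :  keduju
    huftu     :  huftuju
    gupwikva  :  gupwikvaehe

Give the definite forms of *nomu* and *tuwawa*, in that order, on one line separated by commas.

nomuju, tuwawaehe

The suffix is conditioned by the last vowel: -ju when the last vowel of the stem is a high vowel (*helhihji*, *li*, *kedu*, *huftu*); -ehe when the last vowel of the stem is a non-high vowel (*re*, *gupwikva*).
The last vowel of *nomu* is /u/, which is a high vowel, so the suffix is -ju, giving *nomuju*.
Since the last vowel of *tuwawa* is /a/ (a non-high vowel), it takes -ehe, giving *tuwawaehe*.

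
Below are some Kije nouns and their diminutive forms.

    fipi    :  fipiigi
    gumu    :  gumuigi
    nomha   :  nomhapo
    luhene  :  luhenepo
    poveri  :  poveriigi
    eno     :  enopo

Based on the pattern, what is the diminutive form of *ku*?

The pattern is height harmony: -igi when the last vowel of the stem is a high vowel (*fipi*, *gumu*, *poveri*); -po when the last vowel of the stem is a non-high vowel (*nomha*, *luhene*, *eno*).
Since the last vowel of *ku* is /u/ (a high vowel), it takes -igi, giving *kuigi*.

kuigi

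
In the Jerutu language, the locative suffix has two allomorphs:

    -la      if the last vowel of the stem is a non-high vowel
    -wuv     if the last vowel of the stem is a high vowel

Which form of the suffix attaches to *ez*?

*ez* — last vowel /e/ (a non-high vowel) → -la.

-la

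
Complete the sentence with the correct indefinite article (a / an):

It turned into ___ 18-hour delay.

The indefinite article is chosen by the initial *sound* of the following word, not its spelling.
The number *18* is spoken "eighteen", beginning with /ˌeɪˈtiːn/ — a vowel sound.
So the article is *an*: It turned into an 18-hour delay.

an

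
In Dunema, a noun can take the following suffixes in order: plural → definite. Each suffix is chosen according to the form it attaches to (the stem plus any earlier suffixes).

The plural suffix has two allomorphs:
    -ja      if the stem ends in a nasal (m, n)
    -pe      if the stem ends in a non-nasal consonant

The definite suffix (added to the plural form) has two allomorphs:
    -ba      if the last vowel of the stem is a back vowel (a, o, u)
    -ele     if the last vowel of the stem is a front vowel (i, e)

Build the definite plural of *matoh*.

matohpeele

Since the final consonant of *matoh* is /h/ (non-nasal), it takes -pe, giving *matohpe*.
Since the last vowel of the plural form *matohpe* is /e/ (a front vowel), it takes -ele, giving *matohpeele*.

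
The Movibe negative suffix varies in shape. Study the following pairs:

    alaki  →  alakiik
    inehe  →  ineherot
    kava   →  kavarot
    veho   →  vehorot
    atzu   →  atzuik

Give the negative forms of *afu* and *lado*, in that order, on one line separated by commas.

afuik, ladorot

The suffix is conditioned by the last vowel: -ik when the last vowel of the stem is a high vowel (*alaki*, *atzu*); -rot when the last vowel of the stem is a non-high vowel (*inehe*, *kava*, *veho*).
The last vowel of *afu* is /u/, which is a high vowel, so the suffix is -ik, giving *afuik*.
*lado*: last vowel = /o/, a non-high vowel → -rot → *ladorot*.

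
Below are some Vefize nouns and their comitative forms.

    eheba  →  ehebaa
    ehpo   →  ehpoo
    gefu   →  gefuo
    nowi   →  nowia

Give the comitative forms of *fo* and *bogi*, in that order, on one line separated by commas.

The alternation tracks the last vowel of the stem — -o when the last vowel of the stem is a rounded vowel (*ehpo*, *gefu*); -a when the last vowel of the stem is an unrounded vowel (*eheba*, *nowi*).
*fo* — last vowel /o/ (a rounded vowel) → -o → *foo*.
*bogi*: last vowel = /i/, an unrounded vowel → -a → *bogia*.

foo, bogia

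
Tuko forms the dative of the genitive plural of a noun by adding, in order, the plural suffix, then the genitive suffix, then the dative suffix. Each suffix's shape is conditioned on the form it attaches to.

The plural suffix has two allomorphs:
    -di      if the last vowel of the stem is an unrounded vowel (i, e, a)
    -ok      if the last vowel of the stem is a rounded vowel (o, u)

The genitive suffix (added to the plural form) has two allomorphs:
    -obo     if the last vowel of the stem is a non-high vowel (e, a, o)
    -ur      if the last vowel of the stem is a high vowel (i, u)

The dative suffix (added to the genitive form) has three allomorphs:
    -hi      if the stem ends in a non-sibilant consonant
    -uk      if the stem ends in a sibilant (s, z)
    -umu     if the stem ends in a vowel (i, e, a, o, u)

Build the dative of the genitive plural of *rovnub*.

rovnubokoboumu

The last vowel of *rovnub* is /u/, which is a rounded vowel, so the plural suffix is -ok, giving *rovnubok*.
The plural form *rovnubok* — last vowel /o/ (a non-high vowel) → -obo → *rovnubokobo*.
The genitive form *rovnubokobo* — final sound /o/ (a vowel) → -umu → *rovnubokoboumu*.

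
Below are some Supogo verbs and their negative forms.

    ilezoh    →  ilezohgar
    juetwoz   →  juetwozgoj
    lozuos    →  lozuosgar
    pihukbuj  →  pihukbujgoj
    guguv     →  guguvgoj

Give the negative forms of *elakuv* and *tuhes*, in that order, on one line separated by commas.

elakuvgoj, tuhesgar

Looking at the final consonant of each stem: -gar when the stem ends in a voiceless consonant (*ilezoh*, *lozuos*); -goj when the stem ends in a voiced consonant (*juetwoz*, *pihukbuj*, *guguv*).
The final consonant of *elakuv* is /v/, which is voiced, so the suffix is -goj, giving *elakuvgoj*.
The final consonant of *tuhes* is /s/, which is voiceless, so the suffix is -gar, giving *tuhesgar*.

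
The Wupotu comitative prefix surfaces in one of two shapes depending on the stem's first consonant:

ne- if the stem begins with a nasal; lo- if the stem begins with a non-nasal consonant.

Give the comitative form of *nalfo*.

The first consonant of *nalfo* is /n/, which is a nasal, so the prefix is ne-, giving *nenalfo*.

nenalfo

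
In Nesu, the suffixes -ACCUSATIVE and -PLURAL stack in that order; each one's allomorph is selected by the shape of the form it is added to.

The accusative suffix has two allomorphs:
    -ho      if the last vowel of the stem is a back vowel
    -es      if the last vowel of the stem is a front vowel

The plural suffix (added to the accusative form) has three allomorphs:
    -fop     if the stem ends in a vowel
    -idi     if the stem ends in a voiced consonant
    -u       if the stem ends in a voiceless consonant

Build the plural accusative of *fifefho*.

fifefhohofop

*fifefho*: last vowel = /o/, a back vowel → -ho → *fifefhoho*.
Since the final sound of the accusative form *fifefhoho* is /o/ (a vowel), it takes -fop, giving *fifefhohofop*.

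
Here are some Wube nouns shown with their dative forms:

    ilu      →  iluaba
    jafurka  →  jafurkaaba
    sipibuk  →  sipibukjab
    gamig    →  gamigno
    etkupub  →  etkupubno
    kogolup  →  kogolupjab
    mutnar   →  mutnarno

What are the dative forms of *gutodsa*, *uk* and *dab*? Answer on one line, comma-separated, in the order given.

Looking at the final sound of each stem: -jab when the stem ends in a voiceless consonant (*sipibuk*, *kogolup*); -no when the stem ends in a voiced consonant (*gamig*, *etkupub*, *mutnar*); -aba when the stem ends in a vowel (*ilu*, *jafurka*).
*gutodsa* — final sound /a/ (a vowel) → -aba → *gutodsaaba*.
*uk* — final sound /k/ (a voiceless consonant) → -jab → *ukjab*.
*dab*: final sound = /b/, a voiced consonant → -no → *dabno*.

gutodsaaba, ukjab, dabno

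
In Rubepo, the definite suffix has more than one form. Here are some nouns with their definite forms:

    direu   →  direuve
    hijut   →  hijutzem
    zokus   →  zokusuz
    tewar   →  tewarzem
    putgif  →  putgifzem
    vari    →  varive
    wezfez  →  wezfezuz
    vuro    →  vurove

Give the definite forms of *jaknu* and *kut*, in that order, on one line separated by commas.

jaknuve, kutzem

The pattern is sibilance of the final sound: -uz when the stem ends in a sibilant (*zokus*, *wezfez*); -zem when the stem ends in a non-sibilant consonant (*hijut*, *tewar*, *putgif*); -ve when the stem ends in a vowel (*direu*, *vari*, *vuro*).
The final sound of *jaknu* is /u/, which is a vowel, so the suffix is -ve, giving *jaknuve*.
*kut* — final sound /t/ (a non-sibilant consonant) → -zem → *kutzem*.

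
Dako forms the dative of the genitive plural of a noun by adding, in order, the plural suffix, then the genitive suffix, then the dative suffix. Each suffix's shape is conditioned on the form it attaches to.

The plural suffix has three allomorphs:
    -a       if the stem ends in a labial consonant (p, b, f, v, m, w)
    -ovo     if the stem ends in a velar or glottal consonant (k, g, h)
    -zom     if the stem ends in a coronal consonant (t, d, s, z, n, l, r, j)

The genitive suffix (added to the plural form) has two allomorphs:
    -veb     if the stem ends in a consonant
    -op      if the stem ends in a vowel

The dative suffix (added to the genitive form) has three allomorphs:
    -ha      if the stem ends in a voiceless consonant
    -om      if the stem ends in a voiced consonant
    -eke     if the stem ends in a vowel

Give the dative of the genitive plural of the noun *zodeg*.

zodegovoopha

The final consonant of *zodeg* is /g/, which is velar/glottal, so the plural suffix is -ovo, giving *zodegovo*.
The final sound of the plural form *zodegovo* is /o/, which is a vowel, so the genitive suffix is -op, giving *zodegovoop*.
The final sound of the genitive form *zodegovoop* is /p/, which is a voiceless consonant, so the dative suffix is -ha, giving *zodegovoopha*.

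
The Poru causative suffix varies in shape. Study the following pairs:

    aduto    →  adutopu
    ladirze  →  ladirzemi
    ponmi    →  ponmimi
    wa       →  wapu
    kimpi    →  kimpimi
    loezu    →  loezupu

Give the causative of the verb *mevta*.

mevtapu

The alternation tracks the last vowel of the stem — -mi when the last vowel of the stem is a front vowel (*ladirze*, *ponmi*, *kimpi*); -pu when the last vowel of the stem is a back vowel (*aduto*, *wa*, *loezu*).
*mevta* — last vowel /a/ (a back vowel) → -pu → *mevtapu*.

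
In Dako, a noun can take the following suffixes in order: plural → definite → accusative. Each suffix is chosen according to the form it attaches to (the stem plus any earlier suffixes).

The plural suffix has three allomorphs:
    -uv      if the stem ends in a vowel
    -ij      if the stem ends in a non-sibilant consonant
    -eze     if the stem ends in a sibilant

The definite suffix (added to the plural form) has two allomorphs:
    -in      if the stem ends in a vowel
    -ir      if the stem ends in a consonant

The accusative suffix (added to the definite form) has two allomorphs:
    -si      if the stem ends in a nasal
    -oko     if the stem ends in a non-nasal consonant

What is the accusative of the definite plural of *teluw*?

teluwijiroko

*teluw*: final sound = /w/, a non-sibilant consonant → -ij → *teluwij*.
The plural form *teluwij*: final sound = /j/, a consonant → -ir → *teluwijir*.
The final consonant of the definite form *teluwijir* is /r/, which is non-nasal, so the accusative suffix is -oko, giving *teluwijiroko*.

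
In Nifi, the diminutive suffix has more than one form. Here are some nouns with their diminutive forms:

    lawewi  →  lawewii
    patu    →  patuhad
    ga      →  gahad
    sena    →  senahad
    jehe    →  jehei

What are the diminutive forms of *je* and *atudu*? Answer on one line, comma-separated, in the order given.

The alternation tracks the last vowel of the stem — -i when the last vowel of the stem is a front vowel (*lawewi*, *jehe*); -had when the last vowel of the stem is a back vowel (*patu*, *ga*, *sena*).
The last vowel of *je* is /e/, which is a front vowel, so the suffix is -i, giving *jei*.
*atudu* — last vowel /u/ (a back vowel) → -had → *atuduhad*.

jei, atuduhad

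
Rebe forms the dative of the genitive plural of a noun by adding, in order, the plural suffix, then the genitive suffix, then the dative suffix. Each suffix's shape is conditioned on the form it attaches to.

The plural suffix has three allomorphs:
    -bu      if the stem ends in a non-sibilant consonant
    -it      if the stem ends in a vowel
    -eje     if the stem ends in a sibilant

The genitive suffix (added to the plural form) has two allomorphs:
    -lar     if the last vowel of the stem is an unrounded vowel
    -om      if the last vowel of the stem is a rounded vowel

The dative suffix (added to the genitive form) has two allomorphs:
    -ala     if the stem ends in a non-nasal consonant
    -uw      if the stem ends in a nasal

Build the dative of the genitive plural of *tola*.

The final sound of *tola* is /a/, which is a vowel, so the plural suffix is -it, giving *tolait*.
Since the last vowel of the plural form *tolait* is /i/ (an unrounded vowel), it takes -lar, giving *tolaitlar*.
The genitive form *tolaitlar*: final consonant = /r/, non-nasal → -ala → *tolaitlarala*.

tolaitlarala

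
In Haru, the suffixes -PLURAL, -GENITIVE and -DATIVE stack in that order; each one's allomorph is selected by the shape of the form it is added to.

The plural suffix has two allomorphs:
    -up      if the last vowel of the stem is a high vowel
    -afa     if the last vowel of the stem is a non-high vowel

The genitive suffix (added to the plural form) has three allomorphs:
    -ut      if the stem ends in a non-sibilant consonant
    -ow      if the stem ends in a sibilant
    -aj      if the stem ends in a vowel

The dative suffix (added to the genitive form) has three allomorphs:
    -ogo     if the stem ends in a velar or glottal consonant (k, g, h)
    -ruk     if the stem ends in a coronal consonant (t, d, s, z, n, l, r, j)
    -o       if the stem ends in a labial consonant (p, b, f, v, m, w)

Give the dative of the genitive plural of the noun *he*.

The last vowel of *he* is /e/, which is a non-high vowel, so the plural suffix is -afa, giving *heafa*.
The final sound of the plural form *heafa* is /a/, which is a vowel, so the genitive suffix is -aj, giving *heafaaj*.
Since the final consonant of the genitive form *heafaaj* is /j/ (coronal), it takes -ruk, giving *heafaajruk*.

heafaajruk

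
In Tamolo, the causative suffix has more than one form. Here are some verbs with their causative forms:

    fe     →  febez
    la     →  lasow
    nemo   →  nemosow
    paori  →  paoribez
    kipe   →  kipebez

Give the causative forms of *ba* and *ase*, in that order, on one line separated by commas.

basow, asebez

Looking at the last vowel of each stem: -bez when the last vowel of the stem is a front vowel (*fe*, *paori*, *kipe*); -sow when the last vowel of the stem is a back vowel (*la*, *nemo*).
*ba*: last vowel = /a/, a back vowel → -sow → *basow*.
Since the last vowel of *ase* is /e/ (a front vowel), it takes -bez, giving *asebez*.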